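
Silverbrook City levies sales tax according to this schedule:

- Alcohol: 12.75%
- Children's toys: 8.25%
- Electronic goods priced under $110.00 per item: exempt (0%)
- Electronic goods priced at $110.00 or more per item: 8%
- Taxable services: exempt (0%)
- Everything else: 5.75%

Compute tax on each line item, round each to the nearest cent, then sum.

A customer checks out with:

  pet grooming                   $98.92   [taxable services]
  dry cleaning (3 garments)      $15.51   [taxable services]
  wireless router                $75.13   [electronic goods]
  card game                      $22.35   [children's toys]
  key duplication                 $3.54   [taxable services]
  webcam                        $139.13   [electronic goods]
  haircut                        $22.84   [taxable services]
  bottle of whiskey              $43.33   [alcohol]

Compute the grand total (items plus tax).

$439.24

Pet grooming $98.92: taxable services → 0% → $0.00
Dry cleaning (3 garments) $15.51: taxable services → 0% → $0.00
Wireless router $75.13: electronic goods, under $110.00 → 0% → $0.00
Card game $22.35: children's toys → 8.25% → $1.84
Key duplication $3.54: taxable services → 0% → $0.00
Webcam $139.13: electronic goods, $110.00 or more → 8% → $11.13
Haircut $22.84: taxable services → 0% → $0.00
Bottle of whiskey $43.33: alcohol → 12.75% → $5.52
Subtotal = $420.75; tax = $18.49; total due = $439.24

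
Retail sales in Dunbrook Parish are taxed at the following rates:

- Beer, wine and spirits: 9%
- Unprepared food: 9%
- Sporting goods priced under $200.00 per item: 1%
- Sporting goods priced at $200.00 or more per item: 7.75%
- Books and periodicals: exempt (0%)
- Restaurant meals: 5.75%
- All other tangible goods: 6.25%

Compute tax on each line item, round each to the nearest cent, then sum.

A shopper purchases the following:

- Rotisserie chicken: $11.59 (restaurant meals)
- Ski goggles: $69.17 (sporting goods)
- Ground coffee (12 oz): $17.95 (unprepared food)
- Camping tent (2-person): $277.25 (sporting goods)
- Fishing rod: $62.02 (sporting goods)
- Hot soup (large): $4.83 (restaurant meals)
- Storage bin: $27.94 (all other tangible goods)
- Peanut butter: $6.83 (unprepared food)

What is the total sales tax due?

$27.73

Rotisserie chicken $11.59: restaurant meals → 5.75% → $0.67
Ski goggles $69.17: sporting goods, under $200.00 → 1% → $0.69
Ground coffee (12 oz) $17.95: unprepared food → 9% → $1.62
Camping tent (2-person) $277.25: sporting goods, $200.00 or more → 7.75% → $21.49
Fishing rod $62.02: sporting goods, under $200.00 → 1% → $0.62
Hot soup (large) $4.83: restaurant meals → 5.75% → $0.28
Storage bin $27.94: all other tangible goods → 6.25% → $1.75
Peanut butter $6.83: unprepared food → 9% → $0.61
Total tax = $0.67 + $0.69 + $1.62 + $21.49 + $0.62 + $0.28 + $1.75 + $0.61 = $27.73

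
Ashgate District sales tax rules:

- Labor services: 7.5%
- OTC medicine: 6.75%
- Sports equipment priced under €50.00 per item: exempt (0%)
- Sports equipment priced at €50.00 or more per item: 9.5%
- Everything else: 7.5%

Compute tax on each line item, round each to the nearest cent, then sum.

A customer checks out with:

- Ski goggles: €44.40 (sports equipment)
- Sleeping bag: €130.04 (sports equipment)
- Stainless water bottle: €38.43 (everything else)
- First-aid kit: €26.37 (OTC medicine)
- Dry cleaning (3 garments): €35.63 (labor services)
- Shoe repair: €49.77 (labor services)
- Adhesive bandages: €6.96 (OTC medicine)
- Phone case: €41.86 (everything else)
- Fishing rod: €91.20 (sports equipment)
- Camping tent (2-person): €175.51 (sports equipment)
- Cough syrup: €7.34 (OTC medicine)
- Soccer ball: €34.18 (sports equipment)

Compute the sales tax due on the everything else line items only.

Stainless water bottle €38.43: everything else → 7.5% → €2.88
Phone case €41.86: everything else → 7.5% → €3.14
Tax on everything else = €2.88 + €3.14 = €6.02

€6.02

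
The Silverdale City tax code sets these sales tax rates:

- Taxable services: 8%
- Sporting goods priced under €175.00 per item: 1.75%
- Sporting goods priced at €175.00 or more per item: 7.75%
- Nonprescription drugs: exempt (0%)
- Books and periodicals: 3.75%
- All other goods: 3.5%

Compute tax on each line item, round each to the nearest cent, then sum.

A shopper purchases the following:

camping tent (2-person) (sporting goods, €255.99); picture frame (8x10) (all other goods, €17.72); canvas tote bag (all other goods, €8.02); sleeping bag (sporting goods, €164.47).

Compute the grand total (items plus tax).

€469.82

Camping tent (2-person) €255.99: sporting goods, €175.00 or more → 7.75% → €19.84
Picture frame (8x10) €17.72: all other goods → 3.5% → €0.62
Canvas tote bag €8.02: all other goods → 3.5% → €0.28
Sleeping bag €164.47: sporting goods, under €175.00 → 1.75% → €2.88
Subtotal = €446.20; tax = €23.62; total due = €469.82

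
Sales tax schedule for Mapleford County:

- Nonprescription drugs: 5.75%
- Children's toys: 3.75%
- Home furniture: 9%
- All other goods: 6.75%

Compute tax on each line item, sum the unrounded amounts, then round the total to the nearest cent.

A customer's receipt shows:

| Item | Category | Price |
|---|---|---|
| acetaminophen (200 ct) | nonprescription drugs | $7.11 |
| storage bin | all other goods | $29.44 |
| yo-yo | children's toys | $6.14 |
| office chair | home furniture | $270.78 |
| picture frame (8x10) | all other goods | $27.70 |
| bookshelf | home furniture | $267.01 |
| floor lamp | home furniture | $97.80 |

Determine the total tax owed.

$61.70

Acetaminophen (200 ct) $7.11: nonprescription drugs → 5.75% → $0.408825
Storage bin $29.44: all other goods → 6.75% → $1.9872
Yo-yo $6.14: children's toys → 3.75% → $0.23025
Office chair $270.78: home furniture → 9% → $24.3702
Picture frame (8x10) $27.70: all other goods → 6.75% → $1.86975
Bookshelf $267.01: home furniture → 9% → $24.0309
Floor lamp $97.80: home furniture → 9% → $8.802
Unrounded tax sum = $61.699125 → $61.70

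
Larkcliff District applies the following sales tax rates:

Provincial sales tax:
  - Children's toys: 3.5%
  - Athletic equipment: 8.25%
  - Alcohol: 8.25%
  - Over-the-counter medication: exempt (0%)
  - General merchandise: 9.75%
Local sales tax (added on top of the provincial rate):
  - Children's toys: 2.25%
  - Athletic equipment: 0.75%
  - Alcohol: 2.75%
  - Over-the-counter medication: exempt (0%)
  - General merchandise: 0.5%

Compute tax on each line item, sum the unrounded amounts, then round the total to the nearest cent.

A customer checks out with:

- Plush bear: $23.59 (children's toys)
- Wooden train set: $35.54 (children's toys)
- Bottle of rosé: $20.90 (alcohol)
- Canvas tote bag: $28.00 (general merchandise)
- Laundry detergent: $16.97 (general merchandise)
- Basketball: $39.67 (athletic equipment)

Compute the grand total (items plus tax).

Plush bear $23.59: children's toys → 3.5% + 2.25% local = 5.75% → $1.356425
Wooden train set $35.54: children's toys → 3.5% + 2.25% local = 5.75% → $2.04355
Bottle of rosé $20.90: alcohol → 8.25% + 2.75% local = 11% → $2.299
Canvas tote bag $28.00: general merchandise → 9.75% + 0.5% local = 10.25% → $2.87
Laundry detergent $16.97: general merchandise → 9.75% + 0.5% local = 10.25% → $1.739425
Basketball $39.67: athletic equipment → 8.25% + 0.75% local = 9% → $3.5703
Subtotal = $164.67; unrounded tax = $13.8787 → $13.88; total due = $178.55

$178.55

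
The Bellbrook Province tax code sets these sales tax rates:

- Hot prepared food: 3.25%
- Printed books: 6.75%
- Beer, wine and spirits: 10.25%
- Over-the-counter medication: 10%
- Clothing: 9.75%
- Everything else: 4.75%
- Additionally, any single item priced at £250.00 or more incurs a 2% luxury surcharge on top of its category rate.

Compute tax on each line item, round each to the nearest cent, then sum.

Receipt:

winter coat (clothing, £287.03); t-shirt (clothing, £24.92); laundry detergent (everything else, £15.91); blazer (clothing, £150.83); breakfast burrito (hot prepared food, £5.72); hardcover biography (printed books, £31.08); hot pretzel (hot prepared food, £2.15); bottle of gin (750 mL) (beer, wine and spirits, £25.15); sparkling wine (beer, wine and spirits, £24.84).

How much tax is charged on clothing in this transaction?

Winter coat £287.03: clothing → 9.75% + 2% surcharge = 11.75% → £33.73
T-shirt £24.92: clothing → 9.75% → £2.43
Blazer £150.83: clothing → 9.75% → £14.71
Tax on clothing = £33.73 + £2.43 + £14.71 = £50.87

£50.87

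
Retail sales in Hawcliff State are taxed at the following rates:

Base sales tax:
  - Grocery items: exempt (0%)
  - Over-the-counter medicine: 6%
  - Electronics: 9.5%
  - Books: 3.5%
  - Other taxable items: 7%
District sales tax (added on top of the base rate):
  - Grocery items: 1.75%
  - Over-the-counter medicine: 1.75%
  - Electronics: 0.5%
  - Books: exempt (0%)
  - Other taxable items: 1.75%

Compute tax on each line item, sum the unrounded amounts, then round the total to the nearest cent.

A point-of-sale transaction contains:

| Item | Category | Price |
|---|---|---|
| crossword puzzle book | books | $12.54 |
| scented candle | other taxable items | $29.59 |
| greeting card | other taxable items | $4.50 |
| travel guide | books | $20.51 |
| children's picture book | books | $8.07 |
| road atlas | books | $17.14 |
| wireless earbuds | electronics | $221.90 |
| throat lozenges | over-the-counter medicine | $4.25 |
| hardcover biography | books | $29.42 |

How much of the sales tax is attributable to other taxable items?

$2.98

Scented candle $29.59: other taxable items → 7% + 1.75% district = 8.75% → $2.589125
Greeting card $4.50: other taxable items → 7% + 1.75% district = 8.75% → $0.39375
Tax on other taxable items: unrounded sum = $2.982875 → $2.98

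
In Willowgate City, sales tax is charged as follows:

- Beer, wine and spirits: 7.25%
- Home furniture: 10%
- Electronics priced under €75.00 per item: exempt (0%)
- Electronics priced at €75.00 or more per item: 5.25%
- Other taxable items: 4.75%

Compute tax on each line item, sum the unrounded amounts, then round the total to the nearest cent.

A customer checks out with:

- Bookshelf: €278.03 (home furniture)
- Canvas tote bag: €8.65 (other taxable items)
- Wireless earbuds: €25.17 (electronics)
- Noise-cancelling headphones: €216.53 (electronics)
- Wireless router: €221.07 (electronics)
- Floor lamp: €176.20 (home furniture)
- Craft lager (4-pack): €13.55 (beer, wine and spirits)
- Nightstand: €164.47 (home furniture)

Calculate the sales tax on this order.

€86.24

Bookshelf €278.03: home furniture → 10% → €27.803
Canvas tote bag €8.65: other taxable items → 4.75% → €0.410875
Wireless earbuds €25.17: electronics, under €75.00 → 0% → €0.00
Noise-cancelling headphones €216.53: electronics, €75.00 or more → 5.25% → €11.367825
Wireless router €221.07: electronics, €75.00 or more → 5.25% → €11.606175
Floor lamp €176.20: home furniture → 10% → €17.62
Craft lager (4-pack) €13.55: beer, wine and spirits → 7.25% → €0.982375
Nightstand €164.47: home furniture → 10% → €16.447
Unrounded tax sum = €86.23725 → €86.24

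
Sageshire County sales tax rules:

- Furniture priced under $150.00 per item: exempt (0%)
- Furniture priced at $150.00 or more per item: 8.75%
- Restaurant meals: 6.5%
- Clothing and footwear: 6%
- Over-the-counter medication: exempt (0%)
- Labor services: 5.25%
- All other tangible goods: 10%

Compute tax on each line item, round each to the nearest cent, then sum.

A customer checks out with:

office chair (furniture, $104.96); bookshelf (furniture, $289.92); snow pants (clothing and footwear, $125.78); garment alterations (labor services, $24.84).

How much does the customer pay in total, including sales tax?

$579.72

Office chair $104.96: furniture, under $150.00 → 0% → $0.00
Bookshelf $289.92: furniture, $150.00 or more → 8.75% → $25.37
Snow pants $125.78: clothing and footwear → 6% → $7.55
Garment alterations $24.84: labor services → 5.25% → $1.30
Subtotal = $545.50; tax = $34.22; total due = $579.72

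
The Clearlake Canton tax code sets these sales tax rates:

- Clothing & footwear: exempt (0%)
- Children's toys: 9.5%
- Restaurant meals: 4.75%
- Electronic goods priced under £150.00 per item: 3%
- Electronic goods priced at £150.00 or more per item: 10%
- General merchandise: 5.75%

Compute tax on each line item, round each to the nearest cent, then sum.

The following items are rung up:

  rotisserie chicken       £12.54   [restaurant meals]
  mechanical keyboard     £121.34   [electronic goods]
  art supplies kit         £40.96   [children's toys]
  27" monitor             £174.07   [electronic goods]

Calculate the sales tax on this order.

Rotisserie chicken £12.54: restaurant meals → 4.75% → £0.60
Mechanical keyboard £121.34: electronic goods, under £150.00 → 3% → £3.64
Art supplies kit £40.96: children's toys → 9.5% → £3.89
27" monitor £174.07: electronic goods, £150.00 or more → 10% → £17.41
Total tax = £0.60 + £3.64 + £3.89 + £17.41 = £25.54

£25.54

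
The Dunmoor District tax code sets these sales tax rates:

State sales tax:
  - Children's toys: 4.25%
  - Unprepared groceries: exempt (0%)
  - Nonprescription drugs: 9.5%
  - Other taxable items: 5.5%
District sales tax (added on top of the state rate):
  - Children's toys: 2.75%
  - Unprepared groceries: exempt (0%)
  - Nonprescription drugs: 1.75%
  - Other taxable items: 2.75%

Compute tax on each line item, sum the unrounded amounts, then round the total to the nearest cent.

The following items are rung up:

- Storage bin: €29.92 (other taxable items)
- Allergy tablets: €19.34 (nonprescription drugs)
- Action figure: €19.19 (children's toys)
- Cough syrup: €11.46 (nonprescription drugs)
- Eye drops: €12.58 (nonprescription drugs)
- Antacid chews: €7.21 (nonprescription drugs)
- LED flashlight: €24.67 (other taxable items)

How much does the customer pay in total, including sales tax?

€135.91

Storage bin €29.92: other taxable items → 5.5% + 2.75% district = 8.25% → €2.4684
Allergy tablets €19.34: nonprescription drugs → 9.5% + 1.75% district = 11.25% → €2.17575
Action figure €19.19: children's toys → 4.25% + 2.75% district = 7% → €1.3433
Cough syrup €11.46: nonprescription drugs → 9.5% + 1.75% district = 11.25% → €1.28925
Eye drops €12.58: nonprescription drugs → 9.5% + 1.75% district = 11.25% → €1.41525
Antacid chews €7.21: nonprescription drugs → 9.5% + 1.75% district = 11.25% → €0.811125
LED flashlight €24.67: other taxable items → 5.5% + 2.75% district = 8.25% → €2.035275
Subtotal = €124.37; unrounded tax = €11.53835 → €11.54; total due = €135.91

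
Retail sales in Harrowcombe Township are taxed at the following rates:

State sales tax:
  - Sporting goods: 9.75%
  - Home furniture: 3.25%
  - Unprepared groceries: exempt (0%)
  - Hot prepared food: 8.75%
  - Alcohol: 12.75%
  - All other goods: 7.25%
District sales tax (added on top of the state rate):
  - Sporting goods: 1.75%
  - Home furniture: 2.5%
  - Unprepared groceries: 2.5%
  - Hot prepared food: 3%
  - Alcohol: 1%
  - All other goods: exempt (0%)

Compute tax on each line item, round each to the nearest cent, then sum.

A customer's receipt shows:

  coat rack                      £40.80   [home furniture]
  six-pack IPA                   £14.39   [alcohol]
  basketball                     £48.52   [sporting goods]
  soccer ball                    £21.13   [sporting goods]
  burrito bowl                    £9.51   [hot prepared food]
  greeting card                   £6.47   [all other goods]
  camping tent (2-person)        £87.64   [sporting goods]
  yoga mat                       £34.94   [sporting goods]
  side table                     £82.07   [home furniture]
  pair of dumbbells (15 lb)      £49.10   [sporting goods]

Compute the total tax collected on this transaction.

Coat rack £40.80: home furniture → 3.25% + 2.5% district = 5.75% → £2.35
Six-pack IPA £14.39: alcohol → 12.75% + 1% district = 13.75% → £1.98
Basketball £48.52: sporting goods → 9.75% + 1.75% district = 11.5% → £5.58
Soccer ball £21.13: sporting goods → 9.75% + 1.75% district = 11.5% → £2.43
Burrito bowl £9.51: hot prepared food → 8.75% + 3% district = 11.75% → £1.12
Greeting card £6.47: all other goods → 7.25% + 0% district = 7.25% → £0.47
Camping tent (2-person) £87.64: sporting goods → 9.75% + 1.75% district = 11.5% → £10.08
Yoga mat £34.94: sporting goods → 9.75% + 1.75% district = 11.5% → £4.02
Side table £82.07: home furniture → 3.25% + 2.5% district = 5.75% → £4.72
Pair of dumbbells (15 lb) £49.10: sporting goods → 9.75% + 1.75% district = 11.5% → £5.65
Total tax = £2.35 + £1.98 + £5.58 + £2.43 + £1.12 + £0.47 + £10.08 + £4.02 + £4.72 + £5.65 = £38.40

£38.40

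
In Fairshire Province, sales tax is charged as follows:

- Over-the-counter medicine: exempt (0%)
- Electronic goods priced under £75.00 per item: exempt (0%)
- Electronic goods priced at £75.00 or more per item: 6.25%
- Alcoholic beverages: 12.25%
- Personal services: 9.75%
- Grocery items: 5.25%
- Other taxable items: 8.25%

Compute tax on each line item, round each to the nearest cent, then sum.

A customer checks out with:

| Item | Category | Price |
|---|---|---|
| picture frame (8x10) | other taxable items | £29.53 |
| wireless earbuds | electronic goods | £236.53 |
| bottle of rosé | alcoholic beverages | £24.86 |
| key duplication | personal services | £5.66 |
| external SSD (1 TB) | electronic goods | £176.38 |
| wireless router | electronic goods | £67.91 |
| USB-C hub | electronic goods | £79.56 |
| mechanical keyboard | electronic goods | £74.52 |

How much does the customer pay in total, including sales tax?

£731.76

Picture frame (8x10) £29.53: other taxable items → 8.25% → £2.44
Wireless earbuds £236.53: electronic goods, £75.00 or more → 6.25% → £14.78
Bottle of rosé £24.86: alcoholic beverages → 12.25% → £3.05
Key duplication £5.66: personal services → 9.75% → £0.55
External SSD (1 TB) £176.38: electronic goods, £75.00 or more → 6.25% → £11.02
Wireless router £67.91: electronic goods, under £75.00 → 0% → £0.00
USB-C hub £79.56: electronic goods, £75.00 or more → 6.25% → £4.97
Mechanical keyboard £74.52: electronic goods, under £75.00 → 0% → £0.00
Subtotal = £694.95; tax = £36.81; total due = £731.76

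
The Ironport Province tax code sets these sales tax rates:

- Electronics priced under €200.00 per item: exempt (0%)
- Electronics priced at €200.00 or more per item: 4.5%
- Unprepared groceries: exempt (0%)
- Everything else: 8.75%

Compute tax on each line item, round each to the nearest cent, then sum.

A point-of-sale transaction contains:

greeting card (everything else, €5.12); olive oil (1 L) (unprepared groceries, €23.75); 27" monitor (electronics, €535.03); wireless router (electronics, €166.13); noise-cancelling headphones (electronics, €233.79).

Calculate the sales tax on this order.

€35.05

Greeting card €5.12: everything else → 8.75% → €0.45
Olive oil (1 L) €23.75: unprepared groceries → 0% → €0.00
27" monitor €535.03: electronics, €200.00 or more → 4.5% → €24.08
Wireless router €166.13: electronics, under €200.00 → 0% → €0.00
Noise-cancelling headphones €233.79: electronics, €200.00 or more → 4.5% → €10.52
Total tax = €0.45 + €24.08 + €10.52 = €35.05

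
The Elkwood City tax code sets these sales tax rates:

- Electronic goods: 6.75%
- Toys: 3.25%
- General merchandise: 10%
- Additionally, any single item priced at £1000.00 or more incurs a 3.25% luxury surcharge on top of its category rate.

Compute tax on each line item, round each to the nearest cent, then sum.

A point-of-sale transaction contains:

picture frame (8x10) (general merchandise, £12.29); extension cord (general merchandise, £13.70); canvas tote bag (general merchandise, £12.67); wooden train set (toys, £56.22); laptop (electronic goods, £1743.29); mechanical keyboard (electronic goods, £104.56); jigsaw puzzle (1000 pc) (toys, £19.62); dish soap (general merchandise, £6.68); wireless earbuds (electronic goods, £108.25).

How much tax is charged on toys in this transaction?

£2.47

Wooden train set £56.22: toys → 3.25% → £1.83
Jigsaw puzzle (1000 pc) £19.62: toys → 3.25% → £0.64
Tax on toys = £1.83 + £0.64 = £2.47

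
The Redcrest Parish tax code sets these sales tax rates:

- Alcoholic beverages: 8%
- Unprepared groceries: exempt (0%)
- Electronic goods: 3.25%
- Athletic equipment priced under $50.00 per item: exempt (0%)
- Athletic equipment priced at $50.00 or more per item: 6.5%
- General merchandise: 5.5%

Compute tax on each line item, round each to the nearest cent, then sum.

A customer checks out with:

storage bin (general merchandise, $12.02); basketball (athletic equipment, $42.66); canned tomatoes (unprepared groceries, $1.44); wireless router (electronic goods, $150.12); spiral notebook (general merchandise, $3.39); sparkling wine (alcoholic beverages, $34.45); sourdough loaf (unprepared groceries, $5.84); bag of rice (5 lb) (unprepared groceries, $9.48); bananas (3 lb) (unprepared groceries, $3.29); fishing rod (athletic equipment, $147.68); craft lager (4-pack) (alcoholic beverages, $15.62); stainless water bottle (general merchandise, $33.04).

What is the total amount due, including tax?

Storage bin $12.02: general merchandise → 5.5% → $0.66
Basketball $42.66: athletic equipment, under $50.00 → 0% → $0.00
Canned tomatoes $1.44: unprepared groceries → 0% → $0.00
Wireless router $150.12: electronic goods → 3.25% → $4.88
Spiral notebook $3.39: general merchandise → 5.5% → $0.19
Sparkling wine $34.45: alcoholic beverages → 8% → $2.76
Sourdough loaf $5.84: unprepared groceries → 0% → $0.00
Bag of rice (5 lb) $9.48: unprepared groceries → 0% → $0.00
Bananas (3 lb) $3.29: unprepared groceries → 0% → $0.00
Fishing rod $147.68: athletic equipment, $50.00 or more → 6.5% → $9.60
Craft lager (4-pack) $15.62: alcoholic beverages → 8% → $1.25
Stainless water bottle $33.04: general merchandise → 5.5% → $1.82
Subtotal = $459.03; tax = $21.16; total due = $480.19

$480.19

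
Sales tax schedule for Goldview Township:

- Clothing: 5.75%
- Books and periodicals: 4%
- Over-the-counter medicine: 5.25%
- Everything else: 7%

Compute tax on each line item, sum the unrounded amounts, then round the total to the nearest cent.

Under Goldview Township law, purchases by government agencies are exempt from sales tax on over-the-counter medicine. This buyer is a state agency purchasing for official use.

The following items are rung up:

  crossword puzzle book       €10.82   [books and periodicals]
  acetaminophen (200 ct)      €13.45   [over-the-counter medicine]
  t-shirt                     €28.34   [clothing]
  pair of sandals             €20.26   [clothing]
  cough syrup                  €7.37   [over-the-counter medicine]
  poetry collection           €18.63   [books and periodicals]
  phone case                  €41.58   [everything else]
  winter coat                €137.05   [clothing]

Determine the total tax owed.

€14.76

Crossword puzzle book €10.82: books and periodicals → 4% → €0.4328
Acetaminophen (200 ct) €13.45: over-the-counter medicine, buyer-exempt → 0% → €0.00
T-shirt €28.34: clothing → 5.75% → €1.62955
Pair of sandals €20.26: clothing → 5.75% → €1.16495
Cough syrup €7.37: over-the-counter medicine, buyer-exempt → 0% → €0.00
Poetry collection €18.63: books and periodicals → 4% → €0.7452
Phone case €41.58: everything else → 7% → €2.9106
Winter coat €137.05: clothing → 5.75% → €7.880375
Unrounded tax sum = €14.763475 → €14.76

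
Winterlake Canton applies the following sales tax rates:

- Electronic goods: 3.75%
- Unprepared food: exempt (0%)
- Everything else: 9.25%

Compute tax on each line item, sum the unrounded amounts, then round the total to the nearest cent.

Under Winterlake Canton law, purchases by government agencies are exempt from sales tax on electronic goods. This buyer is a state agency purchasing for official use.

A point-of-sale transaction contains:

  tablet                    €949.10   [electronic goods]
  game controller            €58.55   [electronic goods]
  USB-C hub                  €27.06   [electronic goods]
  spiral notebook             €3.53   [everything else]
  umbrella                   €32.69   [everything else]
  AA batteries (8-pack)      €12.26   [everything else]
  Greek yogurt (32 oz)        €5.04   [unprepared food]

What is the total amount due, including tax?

Tablet €949.10: electronic goods, buyer-exempt → 0% → €0.00
Game controller €58.55: electronic goods, buyer-exempt → 0% → €0.00
USB-C hub €27.06: electronic goods, buyer-exempt → 0% → €0.00
Spiral notebook €3.53: everything else → 9.25% → €0.326525
Umbrella €32.69: everything else → 9.25% → €3.023825
AA batteries (8-pack) €12.26: everything else → 9.25% → €1.13405
Greek yogurt (32 oz) €5.04: unprepared food → 0% → €0.00
Subtotal = €1088.23; unrounded tax = €4.4844 → €4.48; total due = €1092.71

€1092.71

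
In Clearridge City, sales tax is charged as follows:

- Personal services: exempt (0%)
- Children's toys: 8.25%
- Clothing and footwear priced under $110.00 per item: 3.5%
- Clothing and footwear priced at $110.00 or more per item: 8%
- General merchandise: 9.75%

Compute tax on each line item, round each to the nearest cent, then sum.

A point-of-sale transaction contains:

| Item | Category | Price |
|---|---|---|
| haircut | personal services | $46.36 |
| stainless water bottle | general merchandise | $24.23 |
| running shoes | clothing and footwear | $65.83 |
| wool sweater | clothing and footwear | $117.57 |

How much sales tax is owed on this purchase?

$14.07

Haircut $46.36: personal services → 0% → $0.00
Stainless water bottle $24.23: general merchandise → 9.75% → $2.36
Running shoes $65.83: clothing and footwear, under $110.00 → 3.5% → $2.30
Wool sweater $117.57: clothing and footwear, $110.00 or more → 8% → $9.41
Total tax = $2.36 + $2.30 + $9.41 = $14.07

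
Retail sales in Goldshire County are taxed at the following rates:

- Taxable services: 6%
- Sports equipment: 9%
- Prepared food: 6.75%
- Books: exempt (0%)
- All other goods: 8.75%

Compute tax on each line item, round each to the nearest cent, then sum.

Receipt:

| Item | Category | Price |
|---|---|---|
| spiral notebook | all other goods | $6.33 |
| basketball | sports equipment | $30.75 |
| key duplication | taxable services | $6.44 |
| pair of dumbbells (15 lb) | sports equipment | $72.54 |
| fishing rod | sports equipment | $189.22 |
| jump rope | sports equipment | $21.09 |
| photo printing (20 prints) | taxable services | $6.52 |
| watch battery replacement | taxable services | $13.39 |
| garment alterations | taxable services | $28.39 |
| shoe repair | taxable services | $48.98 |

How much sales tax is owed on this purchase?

$35.00

Spiral notebook $6.33: all other goods → 8.75% → $0.55
Basketball $30.75: sports equipment → 9% → $2.77
Key duplication $6.44: taxable services → 6% → $0.39
Pair of dumbbells (15 lb) $72.54: sports equipment → 9% → $6.53
Fishing rod $189.22: sports equipment → 9% → $17.03
Jump rope $21.09: sports equipment → 9% → $1.90
Photo printing (20 prints) $6.52: taxable services → 6% → $0.39
Watch battery replacement $13.39: taxable services → 6% → $0.80
Garment alterations $28.39: taxable services → 6% → $1.70
Shoe repair $48.98: taxable services → 6% → $2.94
Total tax = $0.55 + $2.77 + $0.39 + $6.53 + $17.03 + $1.90 + $0.39 + $0.80 + $1.70 + $2.94 = $35.00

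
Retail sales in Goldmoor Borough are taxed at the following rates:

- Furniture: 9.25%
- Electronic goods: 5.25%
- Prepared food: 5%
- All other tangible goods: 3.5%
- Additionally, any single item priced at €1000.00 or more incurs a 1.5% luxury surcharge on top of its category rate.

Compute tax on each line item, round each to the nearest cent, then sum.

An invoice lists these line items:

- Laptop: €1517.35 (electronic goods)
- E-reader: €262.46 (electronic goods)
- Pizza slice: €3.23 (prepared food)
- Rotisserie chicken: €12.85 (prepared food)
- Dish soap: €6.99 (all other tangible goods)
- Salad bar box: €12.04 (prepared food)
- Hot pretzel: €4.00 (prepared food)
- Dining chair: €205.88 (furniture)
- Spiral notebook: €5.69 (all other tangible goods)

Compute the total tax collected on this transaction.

Laptop €1517.35: electronic goods → 5.25% + 1.5% surcharge = 6.75% → €102.42
E-reader €262.46: electronic goods → 5.25% → €13.78
Pizza slice €3.23: prepared food → 5% → €0.16
Rotisserie chicken €12.85: prepared food → 5% → €0.64
Dish soap €6.99: all other tangible goods → 3.5% → €0.24
Salad bar box €12.04: prepared food → 5% → €0.60
Hot pretzel €4.00: prepared food → 5% → €0.20
Dining chair €205.88: furniture → 9.25% → €19.04
Spiral notebook €5.69: all other tangible goods → 3.5% → €0.20
Total tax = €102.42 + €13.78 + €0.16 + €0.64 + €0.24 + €0.60 + €0.20 + €19.04 + €0.20 = €137.28

€137.28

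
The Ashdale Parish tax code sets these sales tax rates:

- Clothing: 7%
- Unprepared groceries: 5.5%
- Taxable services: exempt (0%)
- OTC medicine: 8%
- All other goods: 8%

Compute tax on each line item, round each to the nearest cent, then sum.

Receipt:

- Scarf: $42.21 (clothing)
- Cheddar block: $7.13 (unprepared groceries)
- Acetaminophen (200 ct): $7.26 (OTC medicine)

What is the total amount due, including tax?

$60.52

Scarf $42.21: clothing → 7% → $2.95
Cheddar block $7.13: unprepared groceries → 5.5% → $0.39
Acetaminophen (200 ct) $7.26: OTC medicine → 8% → $0.58
Subtotal = $56.60; tax = $3.92; total due = $60.52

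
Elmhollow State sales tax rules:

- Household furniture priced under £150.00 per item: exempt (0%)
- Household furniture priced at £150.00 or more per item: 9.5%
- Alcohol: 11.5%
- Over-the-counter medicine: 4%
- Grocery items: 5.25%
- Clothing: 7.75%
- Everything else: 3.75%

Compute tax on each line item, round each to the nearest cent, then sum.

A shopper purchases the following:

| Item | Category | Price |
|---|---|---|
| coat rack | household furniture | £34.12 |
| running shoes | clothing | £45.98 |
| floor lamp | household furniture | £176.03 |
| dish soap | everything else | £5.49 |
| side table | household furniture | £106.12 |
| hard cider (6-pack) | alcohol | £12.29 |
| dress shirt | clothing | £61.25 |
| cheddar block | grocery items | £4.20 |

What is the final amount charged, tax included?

£472.35

Coat rack £34.12: household furniture, under £150.00 → 0% → £0.00
Running shoes £45.98: clothing → 7.75% → £3.56
Floor lamp £176.03: household furniture, £150.00 or more → 9.5% → £16.72
Dish soap £5.49: everything else → 3.75% → £0.21
Side table £106.12: household furniture, under £150.00 → 0% → £0.00
Hard cider (6-pack) £12.29: alcohol → 11.5% → £1.41
Dress shirt £61.25: clothing → 7.75% → £4.75
Cheddar block £4.20: grocery items → 5.25% → £0.22
Subtotal = £445.48; tax = £26.87; total due = £472.35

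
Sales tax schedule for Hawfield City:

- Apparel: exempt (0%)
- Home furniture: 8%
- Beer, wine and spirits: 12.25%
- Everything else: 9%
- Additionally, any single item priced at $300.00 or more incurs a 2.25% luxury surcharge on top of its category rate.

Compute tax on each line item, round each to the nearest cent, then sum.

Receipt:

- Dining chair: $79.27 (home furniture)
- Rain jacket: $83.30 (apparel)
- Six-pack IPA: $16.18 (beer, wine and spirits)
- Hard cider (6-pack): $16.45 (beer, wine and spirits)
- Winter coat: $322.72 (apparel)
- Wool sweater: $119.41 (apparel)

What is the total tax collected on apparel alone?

Rain jacket $83.30: apparel → 0% → $0.00
Winter coat $322.72: apparel → 0% + 2.25% surcharge = 2.25% → $7.26
Wool sweater $119.41: apparel → 0% → $0.00
Tax on apparel = $0.00 + $7.26 + $0.00 = $7.26

$7.26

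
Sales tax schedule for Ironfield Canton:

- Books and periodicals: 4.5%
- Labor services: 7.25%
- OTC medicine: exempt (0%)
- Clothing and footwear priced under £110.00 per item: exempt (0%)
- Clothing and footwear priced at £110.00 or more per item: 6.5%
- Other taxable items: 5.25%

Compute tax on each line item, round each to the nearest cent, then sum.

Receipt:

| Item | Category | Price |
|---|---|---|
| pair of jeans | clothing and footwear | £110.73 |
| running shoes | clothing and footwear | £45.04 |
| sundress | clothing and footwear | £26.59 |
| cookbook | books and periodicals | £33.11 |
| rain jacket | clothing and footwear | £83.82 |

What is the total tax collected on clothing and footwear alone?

£7.20

Pair of jeans £110.73: clothing and footwear, £110.00 or more → 6.5% → £7.20
Running shoes £45.04: clothing and footwear, under £110.00 → 0% → £0.00
Sundress £26.59: clothing and footwear, under £110.00 → 0% → £0.00
Rain jacket £83.82: clothing and footwear, under £110.00 → 0% → £0.00
Tax on clothing and footwear = £7.20 + £0.00 + £0.00 + £0.00 = £7.20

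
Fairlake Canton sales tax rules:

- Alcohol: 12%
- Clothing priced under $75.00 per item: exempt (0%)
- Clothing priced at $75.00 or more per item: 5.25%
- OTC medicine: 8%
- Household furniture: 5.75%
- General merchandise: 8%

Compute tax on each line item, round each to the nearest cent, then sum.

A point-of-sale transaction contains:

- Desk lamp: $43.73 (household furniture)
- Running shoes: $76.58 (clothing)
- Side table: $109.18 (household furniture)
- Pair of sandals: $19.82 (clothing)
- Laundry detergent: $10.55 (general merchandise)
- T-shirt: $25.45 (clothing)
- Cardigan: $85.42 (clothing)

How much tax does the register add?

$18.13

Desk lamp $43.73: household furniture → 5.75% → $2.51
Running shoes $76.58: clothing, $75.00 or more → 5.25% → $4.02
Side table $109.18: household furniture → 5.75% → $6.28
Pair of sandals $19.82: clothing, under $75.00 → 0% → $0.00
Laundry detergent $10.55: general merchandise → 8% → $0.84
T-shirt $25.45: clothing, under $75.00 → 0% → $0.00
Cardigan $85.42: clothing, $75.00 or more → 5.25% → $4.48
Total tax = $2.51 + $4.02 + $6.28 + $0.84 + $4.48 = $18.13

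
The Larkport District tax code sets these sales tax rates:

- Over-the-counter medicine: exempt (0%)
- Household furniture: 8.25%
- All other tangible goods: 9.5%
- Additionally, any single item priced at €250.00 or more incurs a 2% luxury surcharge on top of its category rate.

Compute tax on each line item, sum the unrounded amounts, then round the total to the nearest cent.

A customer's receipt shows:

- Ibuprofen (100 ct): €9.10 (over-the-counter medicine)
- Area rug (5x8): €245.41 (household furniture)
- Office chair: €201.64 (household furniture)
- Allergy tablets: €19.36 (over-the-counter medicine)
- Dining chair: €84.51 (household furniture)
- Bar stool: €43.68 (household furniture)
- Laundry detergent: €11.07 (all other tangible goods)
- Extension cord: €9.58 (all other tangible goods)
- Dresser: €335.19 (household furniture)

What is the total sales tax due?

Ibuprofen (100 ct) €9.10: over-the-counter medicine → 0% → €0.00
Area rug (5x8) €245.41: household furniture → 8.25% → €20.246325
Office chair €201.64: household furniture → 8.25% → €16.6353
Allergy tablets €19.36: over-the-counter medicine → 0% → €0.00
Dining chair €84.51: household furniture → 8.25% → €6.972075
Bar stool €43.68: household furniture → 8.25% → €3.6036
Laundry detergent €11.07: all other tangible goods → 9.5% → €1.05165
Extension cord €9.58: all other tangible goods → 9.5% → €0.9101
Dresser €335.19: household furniture → 8.25% + 2% surcharge = 10.25% → €34.356975
Unrounded tax sum = €83.776025 → €83.78

€83.78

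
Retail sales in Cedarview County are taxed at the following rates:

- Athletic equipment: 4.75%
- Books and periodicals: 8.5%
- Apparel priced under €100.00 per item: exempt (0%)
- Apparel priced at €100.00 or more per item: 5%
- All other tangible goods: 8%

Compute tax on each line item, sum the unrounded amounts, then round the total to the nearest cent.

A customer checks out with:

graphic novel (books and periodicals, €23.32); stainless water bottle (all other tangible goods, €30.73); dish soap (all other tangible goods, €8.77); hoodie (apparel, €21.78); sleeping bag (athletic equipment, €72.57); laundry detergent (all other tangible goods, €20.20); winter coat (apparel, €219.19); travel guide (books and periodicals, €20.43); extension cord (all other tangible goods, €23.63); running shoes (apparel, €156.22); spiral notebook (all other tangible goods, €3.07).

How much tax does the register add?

€32.85

Graphic novel €23.32: books and periodicals → 8.5% → €1.9822
Stainless water bottle €30.73: all other tangible goods → 8% → €2.4584
Dish soap €8.77: all other tangible goods → 8% → €0.7016
Hoodie €21.78: apparel, under €100.00 → 0% → €0.00
Sleeping bag €72.57: athletic equipment → 4.75% → €3.447075
Laundry detergent €20.20: all other tangible goods → 8% → €1.616
Winter coat €219.19: apparel, €100.00 or more → 5% → €10.9595
Travel guide €20.43: books and periodicals → 8.5% → €1.73655
Extension cord €23.63: all other tangible goods → 8% → €1.8904
Running shoes €156.22: apparel, €100.00 or more → 5% → €7.811
Spiral notebook €3.07: all other tangible goods → 8% → €0.2456
Unrounded tax sum = €32.848325 → €32.85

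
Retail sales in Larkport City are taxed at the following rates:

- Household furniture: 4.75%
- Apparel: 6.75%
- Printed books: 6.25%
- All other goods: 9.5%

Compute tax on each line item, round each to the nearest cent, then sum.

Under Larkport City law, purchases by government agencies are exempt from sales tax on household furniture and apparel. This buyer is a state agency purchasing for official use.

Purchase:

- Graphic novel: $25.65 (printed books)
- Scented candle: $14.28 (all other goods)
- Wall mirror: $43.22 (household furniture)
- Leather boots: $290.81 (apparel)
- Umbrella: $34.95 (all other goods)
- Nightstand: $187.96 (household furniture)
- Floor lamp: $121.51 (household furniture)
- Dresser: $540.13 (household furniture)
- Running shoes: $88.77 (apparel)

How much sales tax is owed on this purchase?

Graphic novel $25.65: printed books → 6.25% → $1.60
Scented candle $14.28: all other goods → 9.5% → $1.36
Wall mirror $43.22: household furniture, buyer-exempt → 0% → $0.00
Leather boots $290.81: apparel, buyer-exempt → 0% → $0.00
Umbrella $34.95: all other goods → 9.5% → $3.32
Nightstand $187.96: household furniture, buyer-exempt → 0% → $0.00
Floor lamp $121.51: household furniture, buyer-exempt → 0% → $0.00
Dresser $540.13: household furniture, buyer-exempt → 0% → $0.00
Running shoes $88.77: apparel, buyer-exempt → 0% → $0.00
Total tax = $1.60 + $1.36 + $3.32 = $6.28

$6.28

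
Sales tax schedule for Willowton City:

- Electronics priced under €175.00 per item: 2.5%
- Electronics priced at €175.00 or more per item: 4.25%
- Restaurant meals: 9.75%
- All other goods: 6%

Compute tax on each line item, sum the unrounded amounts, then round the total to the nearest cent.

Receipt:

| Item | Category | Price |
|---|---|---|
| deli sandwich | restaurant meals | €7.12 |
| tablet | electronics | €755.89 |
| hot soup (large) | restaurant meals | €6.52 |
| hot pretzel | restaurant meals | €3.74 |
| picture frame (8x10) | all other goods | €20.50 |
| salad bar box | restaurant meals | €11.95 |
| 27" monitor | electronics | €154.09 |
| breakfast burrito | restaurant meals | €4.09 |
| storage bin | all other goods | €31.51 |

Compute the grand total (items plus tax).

€1037.77

Deli sandwich €7.12: restaurant meals → 9.75% → €0.6942
Tablet €755.89: electronics, €175.00 or more → 4.25% → €32.125325
Hot soup (large) €6.52: restaurant meals → 9.75% → €0.6357
Hot pretzel €3.74: restaurant meals → 9.75% → €0.36465
Picture frame (8x10) €20.50: all other goods → 6% → €1.23
Salad bar box €11.95: restaurant meals → 9.75% → €1.165125
27" monitor €154.09: electronics, under €175.00 → 2.5% → €3.85225
Breakfast burrito €4.09: restaurant meals → 9.75% → €0.398775
Storage bin €31.51: all other goods → 6% → €1.8906
Subtotal = €995.41; unrounded tax = €42.356625 → €42.36; total due = €1037.77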